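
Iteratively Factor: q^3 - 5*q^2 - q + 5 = (q + 1)*(q^2 - 6*q + 5) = (q - 5)*(q + 1)*(q - 1)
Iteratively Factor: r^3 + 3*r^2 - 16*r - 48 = (r + 4)*(r^2 - r - 12) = (r - 4)*(r + 4)*(r + 3)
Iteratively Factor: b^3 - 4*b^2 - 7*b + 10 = (b - 5)*(b^2 + b - 2) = (b - 5)*(b + 2)*(b - 1)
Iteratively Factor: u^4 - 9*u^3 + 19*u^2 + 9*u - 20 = (u - 1)*(u^3 - 8*u^2 + 11*u + 20) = (u - 5)*(u - 1)*(u^2 - 3*u - 4) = (u - 5)*(u - 1)*(u + 1)*(u - 4)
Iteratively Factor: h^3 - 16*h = (h + 4)*(h^2 - 4*h) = h*(h + 4)*(h - 4)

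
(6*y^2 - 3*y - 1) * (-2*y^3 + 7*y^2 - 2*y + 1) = -12*y^5 + 48*y^4 - 31*y^3 + 5*y^2 - y - 1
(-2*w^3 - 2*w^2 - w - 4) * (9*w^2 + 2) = -18*w^5 - 18*w^4 - 13*w^3 - 40*w^2 - 2*w - 8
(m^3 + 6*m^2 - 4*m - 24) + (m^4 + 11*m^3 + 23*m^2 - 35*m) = m^4 + 12*m^3 + 29*m^2 - 39*m - 24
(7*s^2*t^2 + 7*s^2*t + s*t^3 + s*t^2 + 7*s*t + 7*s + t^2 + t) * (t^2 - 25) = 7*s^2*t^4 + 7*s^2*t^3 - 175*s^2*t^2 - 175*s^2*t + s*t^5 + s*t^4 - 18*s*t^3 - 18*s*t^2 - 175*s*t - 175*s + t^4 + t^3 - 25*t^2 - 25*t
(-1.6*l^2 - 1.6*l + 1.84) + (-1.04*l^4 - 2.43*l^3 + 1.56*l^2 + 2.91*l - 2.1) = -1.04*l^4 - 2.43*l^3 - 0.04*l^2 + 1.31*l - 0.26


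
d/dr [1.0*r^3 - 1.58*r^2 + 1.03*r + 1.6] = 3.0*r^2 - 3.16*r + 1.03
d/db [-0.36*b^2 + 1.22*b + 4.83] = 1.22 - 0.72*b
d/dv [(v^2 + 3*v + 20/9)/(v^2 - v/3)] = 10*(-9*v^2 - 12*v + 2)/(3*v^2*(9*v^2 - 6*v + 1))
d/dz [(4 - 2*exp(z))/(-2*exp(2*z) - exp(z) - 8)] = 2*(-(exp(z) - 2)*(4*exp(z) + 1) + 2*exp(2*z) + exp(z) + 8)*exp(z)/(2*exp(2*z) + exp(z) + 8)^2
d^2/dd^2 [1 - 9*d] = 0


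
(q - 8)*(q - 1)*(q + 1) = q^3 - 8*q^2 - q + 8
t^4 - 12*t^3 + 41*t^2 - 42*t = t*(t - 7)*(t - 3)*(t - 2)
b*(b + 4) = b^2 + 4*b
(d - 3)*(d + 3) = d^2 - 9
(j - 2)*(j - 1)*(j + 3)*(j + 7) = j^4 + 7*j^3 - 7*j^2 - 43*j + 42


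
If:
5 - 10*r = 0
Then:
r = 1/2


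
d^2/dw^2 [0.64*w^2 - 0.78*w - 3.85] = 1.28000000000000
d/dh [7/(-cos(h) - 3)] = -7*sin(h)/(cos(h) + 3)^2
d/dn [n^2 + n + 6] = 2*n + 1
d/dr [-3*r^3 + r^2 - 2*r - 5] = -9*r^2 + 2*r - 2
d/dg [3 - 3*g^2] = -6*g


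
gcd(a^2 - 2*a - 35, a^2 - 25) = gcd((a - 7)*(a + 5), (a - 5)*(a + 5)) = a + 5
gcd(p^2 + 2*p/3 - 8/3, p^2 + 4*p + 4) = p + 2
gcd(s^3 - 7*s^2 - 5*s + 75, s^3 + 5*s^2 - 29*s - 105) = s^2 - 2*s - 15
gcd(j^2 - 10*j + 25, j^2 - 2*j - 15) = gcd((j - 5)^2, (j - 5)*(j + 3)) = j - 5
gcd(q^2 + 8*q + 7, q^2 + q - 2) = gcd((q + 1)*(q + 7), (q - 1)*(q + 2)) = 1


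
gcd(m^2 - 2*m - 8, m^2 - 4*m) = m - 4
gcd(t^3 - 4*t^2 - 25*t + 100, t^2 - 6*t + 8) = t - 4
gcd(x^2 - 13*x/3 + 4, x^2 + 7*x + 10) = 1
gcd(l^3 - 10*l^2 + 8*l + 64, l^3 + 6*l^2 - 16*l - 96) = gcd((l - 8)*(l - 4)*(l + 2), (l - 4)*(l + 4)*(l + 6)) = l - 4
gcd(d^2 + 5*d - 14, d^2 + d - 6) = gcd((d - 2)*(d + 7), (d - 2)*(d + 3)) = d - 2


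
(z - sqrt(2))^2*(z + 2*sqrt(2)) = z^3 - 6*z + 4*sqrt(2)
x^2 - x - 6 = (x - 3)*(x + 2)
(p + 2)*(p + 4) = p^2 + 6*p + 8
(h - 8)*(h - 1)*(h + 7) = h^3 - 2*h^2 - 55*h + 56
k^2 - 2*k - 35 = (k - 7)*(k + 5)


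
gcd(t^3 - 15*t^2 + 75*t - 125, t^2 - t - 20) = t - 5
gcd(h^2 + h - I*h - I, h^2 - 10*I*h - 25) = 1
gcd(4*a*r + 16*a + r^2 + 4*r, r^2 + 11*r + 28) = r + 4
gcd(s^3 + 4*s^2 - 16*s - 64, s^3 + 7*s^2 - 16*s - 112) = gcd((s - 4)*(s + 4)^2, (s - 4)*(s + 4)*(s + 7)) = s^2 - 16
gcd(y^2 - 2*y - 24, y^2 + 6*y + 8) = y + 4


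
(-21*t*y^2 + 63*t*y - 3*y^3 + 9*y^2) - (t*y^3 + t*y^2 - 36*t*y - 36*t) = -t*y^3 - 22*t*y^2 + 99*t*y + 36*t - 3*y^3 + 9*y^2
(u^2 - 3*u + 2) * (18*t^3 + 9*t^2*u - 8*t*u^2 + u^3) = 18*t^3*u^2 - 54*t^3*u + 36*t^3 + 9*t^2*u^3 - 27*t^2*u^2 + 18*t^2*u - 8*t*u^4 + 24*t*u^3 - 16*t*u^2 + u^5 - 3*u^4 + 2*u^3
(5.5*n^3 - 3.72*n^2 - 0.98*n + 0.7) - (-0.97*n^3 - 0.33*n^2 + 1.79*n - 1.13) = 6.47*n^3 - 3.39*n^2 - 2.77*n + 1.83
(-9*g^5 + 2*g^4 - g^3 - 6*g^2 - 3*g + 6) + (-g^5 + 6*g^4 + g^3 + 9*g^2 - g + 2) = -10*g^5 + 8*g^4 + 3*g^2 - 4*g + 8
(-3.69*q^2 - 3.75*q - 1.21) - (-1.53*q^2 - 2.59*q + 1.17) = -2.16*q^2 - 1.16*q - 2.38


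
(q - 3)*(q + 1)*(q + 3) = q^3 + q^2 - 9*q - 9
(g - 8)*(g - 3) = g^2 - 11*g + 24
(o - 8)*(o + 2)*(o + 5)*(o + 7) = o^4 + 6*o^3 - 53*o^2 - 402*o - 560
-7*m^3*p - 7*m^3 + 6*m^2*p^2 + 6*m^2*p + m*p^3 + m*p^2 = (-m + p)*(7*m + p)*(m*p + m)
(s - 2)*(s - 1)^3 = s^4 - 5*s^3 + 9*s^2 - 7*s + 2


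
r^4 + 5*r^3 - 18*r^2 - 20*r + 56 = (r - 2)^2*(r + 2)*(r + 7)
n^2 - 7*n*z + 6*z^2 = (n - 6*z)*(n - z)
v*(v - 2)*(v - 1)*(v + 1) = v^4 - 2*v^3 - v^2 + 2*v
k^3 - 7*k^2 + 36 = (k - 6)*(k - 3)*(k + 2)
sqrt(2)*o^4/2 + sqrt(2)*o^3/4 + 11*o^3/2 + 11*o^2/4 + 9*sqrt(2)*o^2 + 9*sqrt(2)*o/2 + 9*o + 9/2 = (o + 1/2)*(o + 3*sqrt(2)/2)*(o + 3*sqrt(2))*(sqrt(2)*o/2 + 1)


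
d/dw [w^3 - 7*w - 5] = 3*w^2 - 7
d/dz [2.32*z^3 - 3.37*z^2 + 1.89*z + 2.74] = 6.96*z^2 - 6.74*z + 1.89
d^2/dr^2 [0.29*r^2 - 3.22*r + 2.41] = 0.580000000000000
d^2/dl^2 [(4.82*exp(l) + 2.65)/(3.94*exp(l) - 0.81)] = (-2.8421709430404e-14*exp(2*l) + 56.520088*exp(l) + 11.619612)*exp(l)/(61.162984*exp(3*l) - 37.722348*exp(2*l) + 7.755102*exp(l) - 0.531441)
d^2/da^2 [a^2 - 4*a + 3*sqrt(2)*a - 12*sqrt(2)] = 2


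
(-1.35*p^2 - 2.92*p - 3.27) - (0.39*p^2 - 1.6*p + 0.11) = -1.74*p^2 - 1.32*p - 3.38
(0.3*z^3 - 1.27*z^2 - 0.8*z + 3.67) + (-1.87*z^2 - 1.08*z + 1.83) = 0.3*z^3 - 3.14*z^2 - 1.88*z + 5.5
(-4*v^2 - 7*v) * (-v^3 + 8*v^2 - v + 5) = 4*v^5 - 25*v^4 - 52*v^3 - 13*v^2 - 35*v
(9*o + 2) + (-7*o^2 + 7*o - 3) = -7*o^2 + 16*o - 1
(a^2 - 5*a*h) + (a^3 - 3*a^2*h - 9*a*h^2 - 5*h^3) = a^3 - 3*a^2*h + a^2 - 9*a*h^2 - 5*a*h - 5*h^3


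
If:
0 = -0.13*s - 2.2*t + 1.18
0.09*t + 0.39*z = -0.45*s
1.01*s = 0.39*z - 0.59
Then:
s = -0.44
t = 0.56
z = 0.38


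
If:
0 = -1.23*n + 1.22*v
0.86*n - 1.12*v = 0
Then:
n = 0.00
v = 0.00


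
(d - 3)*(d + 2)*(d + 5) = d^3 + 4*d^2 - 11*d - 30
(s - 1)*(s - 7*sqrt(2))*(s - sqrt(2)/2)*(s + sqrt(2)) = s^4 - 13*sqrt(2)*s^3/2 - s^3 - 8*s^2 + 13*sqrt(2)*s^2/2 + 8*s + 7*sqrt(2)*s - 7*sqrt(2)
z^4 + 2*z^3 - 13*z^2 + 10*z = z*(z - 2)*(z - 1)*(z + 5)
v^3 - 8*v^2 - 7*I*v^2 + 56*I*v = v*(v - 8)*(v - 7*I)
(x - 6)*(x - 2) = x^2 - 8*x + 12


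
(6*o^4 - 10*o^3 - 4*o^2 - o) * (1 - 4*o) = -24*o^5 + 46*o^4 + 6*o^3 - o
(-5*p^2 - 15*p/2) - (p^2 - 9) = -6*p^2 - 15*p/2 + 9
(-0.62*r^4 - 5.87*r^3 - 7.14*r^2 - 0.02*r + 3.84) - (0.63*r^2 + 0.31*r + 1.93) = -0.62*r^4 - 5.87*r^3 - 7.77*r^2 - 0.33*r + 1.91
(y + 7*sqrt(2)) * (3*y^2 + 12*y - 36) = 3*y^3 + 12*y^2 + 21*sqrt(2)*y^2 - 36*y + 84*sqrt(2)*y - 252*sqrt(2)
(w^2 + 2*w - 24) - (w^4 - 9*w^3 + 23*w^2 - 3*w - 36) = -w^4 + 9*w^3 - 22*w^2 + 5*w + 12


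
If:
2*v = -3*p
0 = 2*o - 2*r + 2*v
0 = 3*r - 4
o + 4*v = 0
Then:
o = 16/9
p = 8/27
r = 4/3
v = -4/9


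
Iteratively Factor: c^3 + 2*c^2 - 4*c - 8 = (c + 2)*(c^2 - 4) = (c + 2)^2*(c - 2)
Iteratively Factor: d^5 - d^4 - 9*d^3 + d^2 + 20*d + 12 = (d + 1)*(d^4 - 2*d^3 - 7*d^2 + 8*d + 12) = (d + 1)^2*(d^3 - 3*d^2 - 4*d + 12) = (d - 2)*(d + 1)^2*(d^2 - d - 6) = (d - 3)*(d - 2)*(d + 1)^2*(d + 2)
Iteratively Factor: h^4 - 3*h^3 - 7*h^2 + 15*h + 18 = (h + 1)*(h^3 - 4*h^2 - 3*h + 18) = (h - 3)*(h + 1)*(h^2 - h - 6) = (h - 3)^2*(h + 1)*(h + 2)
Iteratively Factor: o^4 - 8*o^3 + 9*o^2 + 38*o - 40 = (o - 5)*(o^3 - 3*o^2 - 6*o + 8) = (o - 5)*(o - 4)*(o^2 + o - 2) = (o - 5)*(o - 4)*(o + 2)*(o - 1)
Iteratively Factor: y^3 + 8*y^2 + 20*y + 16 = (y + 4)*(y^2 + 4*y + 4) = (y + 2)*(y + 4)*(y + 2)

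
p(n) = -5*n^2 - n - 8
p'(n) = -10*n - 1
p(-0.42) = -8.46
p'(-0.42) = 3.20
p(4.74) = -125.08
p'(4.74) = -48.40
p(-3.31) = -59.47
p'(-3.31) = 32.10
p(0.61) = -10.47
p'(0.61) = -7.10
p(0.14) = -8.24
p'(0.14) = -2.40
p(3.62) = -77.14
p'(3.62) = -37.20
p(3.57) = -75.29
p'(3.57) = -36.70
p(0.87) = -12.65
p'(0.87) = -9.70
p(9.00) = -422.00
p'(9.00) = -91.00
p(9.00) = -422.00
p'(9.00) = -91.00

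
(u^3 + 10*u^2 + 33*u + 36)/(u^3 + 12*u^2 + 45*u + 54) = (u + 4)/(u + 6)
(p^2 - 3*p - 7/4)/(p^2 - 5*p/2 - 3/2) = (p - 7/2)/(p - 3)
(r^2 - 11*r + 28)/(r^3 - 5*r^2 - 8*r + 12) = (r^2 - 11*r + 28)/(r^3 - 5*r^2 - 8*r + 12)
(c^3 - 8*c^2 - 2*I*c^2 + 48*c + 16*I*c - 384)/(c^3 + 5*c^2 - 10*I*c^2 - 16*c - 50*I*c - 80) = (c^2 + c*(-8 + 6*I) - 48*I)/(c^2 + c*(5 - 2*I) - 10*I)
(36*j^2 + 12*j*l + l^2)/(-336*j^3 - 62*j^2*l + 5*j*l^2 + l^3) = (-6*j - l)/(56*j^2 + j*l - l^2)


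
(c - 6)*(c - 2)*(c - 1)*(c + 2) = c^4 - 7*c^3 + 2*c^2 + 28*c - 24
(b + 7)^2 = b^2 + 14*b + 49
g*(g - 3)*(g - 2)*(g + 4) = g^4 - g^3 - 14*g^2 + 24*g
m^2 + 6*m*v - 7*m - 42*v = (m - 7)*(m + 6*v)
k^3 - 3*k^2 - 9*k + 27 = (k - 3)^2*(k + 3)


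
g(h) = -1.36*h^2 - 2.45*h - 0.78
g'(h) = -2.72*h - 2.45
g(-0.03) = -0.71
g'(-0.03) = -2.37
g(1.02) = -4.69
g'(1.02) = -5.22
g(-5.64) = -30.22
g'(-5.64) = 12.89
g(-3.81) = -11.19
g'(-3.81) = 7.91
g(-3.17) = -6.68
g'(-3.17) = 6.17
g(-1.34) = 0.06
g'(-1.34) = 1.19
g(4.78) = -43.56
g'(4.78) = -15.45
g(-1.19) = 0.21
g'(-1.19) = 0.79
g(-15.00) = -270.03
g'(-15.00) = 38.35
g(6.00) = -64.44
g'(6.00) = -18.77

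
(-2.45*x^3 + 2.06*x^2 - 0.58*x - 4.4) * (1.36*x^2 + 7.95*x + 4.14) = -3.332*x^5 - 16.6759*x^4 + 5.4452*x^3 - 2.0666*x^2 - 37.3812*x - 18.216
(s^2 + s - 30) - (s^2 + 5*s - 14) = -4*s - 16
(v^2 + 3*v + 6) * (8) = 8*v^2 + 24*v + 48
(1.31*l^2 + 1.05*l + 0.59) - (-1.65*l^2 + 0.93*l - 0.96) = 2.96*l^2 + 0.12*l + 1.55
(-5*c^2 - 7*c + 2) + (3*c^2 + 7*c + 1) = 3 - 2*c^2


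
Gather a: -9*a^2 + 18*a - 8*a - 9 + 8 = -9*a^2 + 10*a - 1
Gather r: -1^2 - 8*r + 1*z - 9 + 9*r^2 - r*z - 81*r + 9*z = 9*r^2 + r*(-z - 89) + 10*z - 10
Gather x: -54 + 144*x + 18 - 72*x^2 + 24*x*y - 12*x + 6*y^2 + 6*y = -72*x^2 + x*(24*y + 132) + 6*y^2 + 6*y - 36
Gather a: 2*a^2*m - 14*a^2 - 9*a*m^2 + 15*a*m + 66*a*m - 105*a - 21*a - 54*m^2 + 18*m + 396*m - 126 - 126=a^2*(2*m - 14) + a*(-9*m^2 + 81*m - 126) - 54*m^2 + 414*m - 252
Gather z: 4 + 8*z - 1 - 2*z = 6*z + 3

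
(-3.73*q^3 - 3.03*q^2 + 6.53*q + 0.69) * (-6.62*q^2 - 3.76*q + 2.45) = 24.6926*q^5 + 34.0834*q^4 - 40.9743*q^3 - 36.5441*q^2 + 13.4041*q + 1.6905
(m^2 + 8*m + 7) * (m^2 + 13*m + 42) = m^4 + 21*m^3 + 153*m^2 + 427*m + 294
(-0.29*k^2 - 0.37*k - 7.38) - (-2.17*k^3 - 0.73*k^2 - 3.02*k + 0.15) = 2.17*k^3 + 0.44*k^2 + 2.65*k - 7.53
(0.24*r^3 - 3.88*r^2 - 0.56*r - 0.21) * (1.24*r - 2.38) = 0.2976*r^4 - 5.3824*r^3 + 8.54*r^2 + 1.0724*r + 0.4998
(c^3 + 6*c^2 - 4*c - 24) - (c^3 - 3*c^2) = 9*c^2 - 4*c - 24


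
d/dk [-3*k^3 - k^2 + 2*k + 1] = -9*k^2 - 2*k + 2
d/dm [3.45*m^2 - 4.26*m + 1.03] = 6.9*m - 4.26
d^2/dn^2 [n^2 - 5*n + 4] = 2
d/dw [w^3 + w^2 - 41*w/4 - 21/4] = 3*w^2 + 2*w - 41/4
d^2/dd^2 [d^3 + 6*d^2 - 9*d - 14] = 6*d + 12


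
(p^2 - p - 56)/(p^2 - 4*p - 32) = (p + 7)/(p + 4)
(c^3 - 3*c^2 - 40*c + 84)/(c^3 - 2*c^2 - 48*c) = (c^2 - 9*c + 14)/(c*(c - 8))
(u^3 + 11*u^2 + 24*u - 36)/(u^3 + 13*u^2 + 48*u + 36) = (u - 1)/(u + 1)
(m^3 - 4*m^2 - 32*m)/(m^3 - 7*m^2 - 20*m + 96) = m/(m - 3)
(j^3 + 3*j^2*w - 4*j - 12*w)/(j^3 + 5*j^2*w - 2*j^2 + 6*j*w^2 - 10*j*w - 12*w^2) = (j + 2)/(j + 2*w)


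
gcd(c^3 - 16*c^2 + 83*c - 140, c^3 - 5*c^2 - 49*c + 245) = c^2 - 12*c + 35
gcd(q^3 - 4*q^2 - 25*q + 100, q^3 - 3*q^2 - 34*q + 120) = q^2 - 9*q + 20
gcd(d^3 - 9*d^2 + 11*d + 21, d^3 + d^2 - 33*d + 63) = d - 3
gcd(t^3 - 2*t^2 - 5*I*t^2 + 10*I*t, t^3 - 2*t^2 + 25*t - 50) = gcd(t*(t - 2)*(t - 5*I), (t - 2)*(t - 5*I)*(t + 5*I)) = t^2 + t*(-2 - 5*I) + 10*I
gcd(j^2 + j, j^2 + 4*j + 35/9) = 1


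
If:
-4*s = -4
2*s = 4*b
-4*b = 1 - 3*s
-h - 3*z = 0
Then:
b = 1/2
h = -3*z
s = 1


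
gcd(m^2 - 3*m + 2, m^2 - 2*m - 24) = 1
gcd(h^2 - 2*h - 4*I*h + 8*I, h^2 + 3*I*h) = 1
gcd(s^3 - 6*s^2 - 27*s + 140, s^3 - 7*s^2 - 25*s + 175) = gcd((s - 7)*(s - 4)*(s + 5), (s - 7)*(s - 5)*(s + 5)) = s^2 - 2*s - 35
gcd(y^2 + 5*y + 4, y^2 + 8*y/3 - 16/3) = y + 4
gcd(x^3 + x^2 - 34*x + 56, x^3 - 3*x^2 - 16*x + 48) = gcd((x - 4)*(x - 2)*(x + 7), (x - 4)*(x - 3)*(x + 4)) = x - 4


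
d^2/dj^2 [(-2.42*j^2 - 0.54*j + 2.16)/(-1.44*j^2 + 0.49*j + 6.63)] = (-7.105427357601e-15*j^4 + 5.654592*j^3 + 111.751488*j^2 + 40.077504*j + 166.961664)/(2.985984*j^6 - 3.048192*j^5 - 40.206672*j^4 + 27.951119*j^3 + 185.118219*j^2 - 64.616643*j - 291.434247)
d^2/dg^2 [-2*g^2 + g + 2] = -4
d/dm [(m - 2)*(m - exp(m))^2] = (m - exp(m))*(m + 2*(1 - exp(m))*(m - 2) - exp(m))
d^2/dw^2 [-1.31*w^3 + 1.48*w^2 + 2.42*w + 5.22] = 2.96 - 7.86*w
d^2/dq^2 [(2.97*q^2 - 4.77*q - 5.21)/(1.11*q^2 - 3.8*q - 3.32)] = (13.300686*q^3 + 27.1548180000001*q^2 + 26.384256*q - 3.034888)/(1.367631*q^6 - 14.04594*q^5 + 35.813484*q^4 + 29.15056*q^3 - 107.117808*q^2 - 125.65536*q - 36.594368)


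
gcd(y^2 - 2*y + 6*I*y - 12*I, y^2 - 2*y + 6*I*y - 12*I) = y^2 + y*(-2 + 6*I) - 12*I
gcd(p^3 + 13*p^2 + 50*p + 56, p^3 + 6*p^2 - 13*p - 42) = p^2 + 9*p + 14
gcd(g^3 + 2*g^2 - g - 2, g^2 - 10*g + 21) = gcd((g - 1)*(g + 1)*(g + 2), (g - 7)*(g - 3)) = 1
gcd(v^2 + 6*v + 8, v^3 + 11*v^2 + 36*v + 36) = v + 2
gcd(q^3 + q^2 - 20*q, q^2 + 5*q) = q^2 + 5*q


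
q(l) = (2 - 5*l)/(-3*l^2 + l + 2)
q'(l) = (2 - 5*l)*(6*l - 1)/(-3*l^2 + l + 2)^2 - 5/(-3*l^2 + l + 2)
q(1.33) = 2.35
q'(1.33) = -5.78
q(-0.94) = -4.21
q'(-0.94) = -14.44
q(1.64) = 1.40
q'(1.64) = -1.67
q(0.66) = -0.96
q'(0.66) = -5.80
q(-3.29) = -0.55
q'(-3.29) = -0.19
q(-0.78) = -9.75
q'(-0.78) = -83.23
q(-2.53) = -0.74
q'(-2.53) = -0.36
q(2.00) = 1.00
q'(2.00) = -0.75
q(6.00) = 0.28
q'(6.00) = -0.05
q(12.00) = 0.14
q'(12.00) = -0.01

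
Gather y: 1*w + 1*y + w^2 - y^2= w^2 + w - y^2 + y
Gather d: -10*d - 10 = -10*d - 10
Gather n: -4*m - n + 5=-4*m - n + 5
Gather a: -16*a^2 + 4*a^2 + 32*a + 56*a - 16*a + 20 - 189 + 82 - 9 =-12*a^2 + 72*a - 96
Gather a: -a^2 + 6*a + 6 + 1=-a^2 + 6*a + 7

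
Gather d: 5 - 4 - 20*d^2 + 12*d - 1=-20*d^2 + 12*d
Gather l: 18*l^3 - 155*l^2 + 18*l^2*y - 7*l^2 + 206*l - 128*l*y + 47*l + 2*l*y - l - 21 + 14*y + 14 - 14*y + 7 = 18*l^3 + l^2*(18*y - 162) + l*(252 - 126*y)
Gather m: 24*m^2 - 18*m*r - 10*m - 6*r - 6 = 24*m^2 + m*(-18*r - 10) - 6*r - 6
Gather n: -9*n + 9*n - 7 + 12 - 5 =0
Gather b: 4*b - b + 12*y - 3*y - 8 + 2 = 3*b + 9*y - 6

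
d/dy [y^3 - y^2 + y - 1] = 3*y^2 - 2*y + 1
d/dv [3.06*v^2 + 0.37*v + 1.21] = 6.12*v + 0.37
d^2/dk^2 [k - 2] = 0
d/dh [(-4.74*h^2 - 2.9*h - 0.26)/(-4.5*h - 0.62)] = (21.33*h^2 + 5.8776*h + 0.628)/(20.25*h^2 + 5.58*h + 0.3844)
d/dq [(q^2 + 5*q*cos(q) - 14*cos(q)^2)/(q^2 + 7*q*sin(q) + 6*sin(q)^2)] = ((q^2 + 7*q*sin(q) + 6*sin(q)^2)*(-5*q*sin(q) + 2*q + 14*sin(2*q) + 5*cos(q)) - (q^2 + 5*q*cos(q) - 14*cos(q)^2)*(7*q*cos(q) + 2*q + 7*sin(q) + 6*sin(2*q)))/((q + sin(q))^2*(q + 6*sin(q))^2)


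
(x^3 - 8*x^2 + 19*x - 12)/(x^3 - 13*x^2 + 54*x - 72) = (x - 1)/(x - 6)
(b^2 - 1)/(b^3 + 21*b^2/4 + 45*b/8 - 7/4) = 8*(b^2 - 1)/(8*b^3 + 42*b^2 + 45*b - 14)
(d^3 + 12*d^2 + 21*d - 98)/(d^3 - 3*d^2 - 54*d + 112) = (d + 7)/(d - 8)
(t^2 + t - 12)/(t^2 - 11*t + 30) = (t^2 + t - 12)/(t^2 - 11*t + 30)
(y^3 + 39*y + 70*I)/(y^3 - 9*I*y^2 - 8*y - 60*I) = (y^2 - 2*I*y + 35)/(y^2 - 11*I*y - 30)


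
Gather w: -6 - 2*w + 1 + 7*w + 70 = 5*w + 65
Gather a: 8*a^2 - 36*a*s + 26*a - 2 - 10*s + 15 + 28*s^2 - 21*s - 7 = 8*a^2 + a*(26 - 36*s) + 28*s^2 - 31*s + 6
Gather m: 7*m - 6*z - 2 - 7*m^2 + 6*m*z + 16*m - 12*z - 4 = -7*m^2 + m*(6*z + 23) - 18*z - 6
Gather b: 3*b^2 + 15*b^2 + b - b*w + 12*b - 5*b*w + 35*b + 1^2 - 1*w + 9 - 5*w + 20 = 18*b^2 + b*(48 - 6*w) - 6*w + 30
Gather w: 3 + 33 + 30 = 66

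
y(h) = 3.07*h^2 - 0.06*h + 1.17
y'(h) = 6.14*h - 0.06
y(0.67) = 2.51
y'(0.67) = 4.05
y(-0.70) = 2.72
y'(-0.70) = -4.36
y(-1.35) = 6.85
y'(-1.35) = -8.35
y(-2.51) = 20.66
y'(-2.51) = -15.47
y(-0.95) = 4.00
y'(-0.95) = -5.89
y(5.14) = 81.97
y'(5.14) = 31.50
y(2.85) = 25.94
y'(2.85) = 17.44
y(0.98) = 4.06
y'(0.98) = 5.96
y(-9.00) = 250.38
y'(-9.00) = -55.32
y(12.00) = 442.53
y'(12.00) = 73.62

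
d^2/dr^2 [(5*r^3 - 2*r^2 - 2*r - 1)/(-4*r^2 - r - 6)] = 2*(139*r^3 - 186*r^2 - 672*r + 37)/(64*r^6 + 48*r^5 + 300*r^4 + 145*r^3 + 450*r^2 + 108*r + 216)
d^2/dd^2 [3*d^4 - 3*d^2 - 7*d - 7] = 36*d^2 - 6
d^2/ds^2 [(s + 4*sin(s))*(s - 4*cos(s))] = 4*sqrt(2)*s*cos(s + pi/4) + 32*sin(2*s) + 8*sqrt(2)*sin(s + pi/4) + 2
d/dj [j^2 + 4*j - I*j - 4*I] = 2*j + 4 - I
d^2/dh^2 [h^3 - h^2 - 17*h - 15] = 6*h - 2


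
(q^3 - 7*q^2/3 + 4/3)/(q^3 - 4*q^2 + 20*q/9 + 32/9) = 3*(q - 1)/(3*q - 8)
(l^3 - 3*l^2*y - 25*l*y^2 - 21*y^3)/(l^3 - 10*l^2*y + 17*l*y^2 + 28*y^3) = (-l - 3*y)/(-l + 4*y)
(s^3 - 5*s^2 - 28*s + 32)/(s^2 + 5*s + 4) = (s^2 - 9*s + 8)/(s + 1)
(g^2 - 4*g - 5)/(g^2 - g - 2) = (g - 5)/(g - 2)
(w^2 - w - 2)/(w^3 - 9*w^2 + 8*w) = (w^2 - w - 2)/(w*(w^2 - 9*w + 8))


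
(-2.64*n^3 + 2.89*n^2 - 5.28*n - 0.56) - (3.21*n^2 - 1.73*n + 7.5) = -2.64*n^3 - 0.32*n^2 - 3.55*n - 8.06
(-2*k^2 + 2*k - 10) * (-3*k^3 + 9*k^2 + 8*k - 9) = 6*k^5 - 24*k^4 + 32*k^3 - 56*k^2 - 98*k + 90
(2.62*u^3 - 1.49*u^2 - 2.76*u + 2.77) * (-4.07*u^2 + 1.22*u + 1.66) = -10.6634*u^5 + 9.2607*u^4 + 13.7646*u^3 - 17.1145*u^2 - 1.2022*u + 4.5982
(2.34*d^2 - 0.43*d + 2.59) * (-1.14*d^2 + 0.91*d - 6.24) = -2.6676*d^4 + 2.6196*d^3 - 17.9455*d^2 + 5.0401*d - 16.1616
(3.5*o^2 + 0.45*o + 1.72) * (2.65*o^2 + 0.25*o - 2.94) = 9.275*o^4 + 2.0675*o^3 - 5.6195*o^2 - 0.893*o - 5.0568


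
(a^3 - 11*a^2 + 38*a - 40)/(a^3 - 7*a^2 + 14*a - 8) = (a - 5)/(a - 1)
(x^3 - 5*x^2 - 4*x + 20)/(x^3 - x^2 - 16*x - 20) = (x - 2)/(x + 2)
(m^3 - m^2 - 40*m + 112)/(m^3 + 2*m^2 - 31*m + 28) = (m - 4)/(m - 1)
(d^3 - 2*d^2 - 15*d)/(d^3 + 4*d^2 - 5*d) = (d^2 - 2*d - 15)/(d^2 + 4*d - 5)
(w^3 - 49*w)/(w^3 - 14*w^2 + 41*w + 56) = w*(w + 7)/(w^2 - 7*w - 8)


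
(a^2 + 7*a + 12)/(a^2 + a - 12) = (a + 3)/(a - 3)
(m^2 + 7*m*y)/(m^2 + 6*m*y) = (m + 7*y)/(m + 6*y)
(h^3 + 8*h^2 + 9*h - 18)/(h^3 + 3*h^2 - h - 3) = (h + 6)/(h + 1)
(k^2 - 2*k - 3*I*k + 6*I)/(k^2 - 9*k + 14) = (k - 3*I)/(k - 7)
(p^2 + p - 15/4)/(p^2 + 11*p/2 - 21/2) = (p + 5/2)/(p + 7)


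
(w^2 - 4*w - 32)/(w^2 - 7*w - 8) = (w + 4)/(w + 1)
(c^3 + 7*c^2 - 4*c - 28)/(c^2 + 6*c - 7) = (c^2 - 4)/(c - 1)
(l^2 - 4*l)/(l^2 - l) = (l - 4)/(l - 1)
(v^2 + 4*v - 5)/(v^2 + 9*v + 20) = (v - 1)/(v + 4)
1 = 1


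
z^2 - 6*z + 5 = (z - 5)*(z - 1)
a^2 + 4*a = a*(a + 4)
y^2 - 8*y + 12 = (y - 6)*(y - 2)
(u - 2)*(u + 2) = u^2 - 4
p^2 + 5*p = p*(p + 5)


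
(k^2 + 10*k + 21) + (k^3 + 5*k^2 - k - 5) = k^3 + 6*k^2 + 9*k + 16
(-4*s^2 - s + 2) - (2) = -4*s^2 - s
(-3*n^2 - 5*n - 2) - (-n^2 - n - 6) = -2*n^2 - 4*n + 4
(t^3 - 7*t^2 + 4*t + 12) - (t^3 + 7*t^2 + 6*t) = -14*t^2 - 2*t + 12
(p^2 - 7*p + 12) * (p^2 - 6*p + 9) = p^4 - 13*p^3 + 63*p^2 - 135*p + 108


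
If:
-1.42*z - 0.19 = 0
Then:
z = -0.13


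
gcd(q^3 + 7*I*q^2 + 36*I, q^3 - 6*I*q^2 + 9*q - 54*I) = q + 3*I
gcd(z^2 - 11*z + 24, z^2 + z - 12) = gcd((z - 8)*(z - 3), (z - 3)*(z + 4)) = z - 3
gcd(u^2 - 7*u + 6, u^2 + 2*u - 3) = u - 1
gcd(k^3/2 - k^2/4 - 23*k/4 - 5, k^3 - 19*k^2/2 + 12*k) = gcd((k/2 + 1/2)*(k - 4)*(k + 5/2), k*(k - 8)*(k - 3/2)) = 1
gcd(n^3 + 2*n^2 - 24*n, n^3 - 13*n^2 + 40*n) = n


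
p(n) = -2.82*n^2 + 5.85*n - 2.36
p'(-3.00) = 22.77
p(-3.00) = -45.29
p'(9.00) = -44.91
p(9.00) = -178.13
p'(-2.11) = 17.75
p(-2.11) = -27.26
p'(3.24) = -12.42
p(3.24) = -13.01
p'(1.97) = -5.26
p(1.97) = -1.78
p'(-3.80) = 27.28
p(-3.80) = -65.31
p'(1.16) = -0.69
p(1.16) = 0.63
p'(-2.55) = 20.23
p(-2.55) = -35.61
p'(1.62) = -3.29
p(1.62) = -0.28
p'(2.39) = -7.63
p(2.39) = -4.49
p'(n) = 5.85 - 5.64*n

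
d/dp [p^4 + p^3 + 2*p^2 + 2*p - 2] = 4*p^3 + 3*p^2 + 4*p + 2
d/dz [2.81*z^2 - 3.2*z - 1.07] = 5.62*z - 3.2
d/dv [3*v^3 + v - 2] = 9*v^2 + 1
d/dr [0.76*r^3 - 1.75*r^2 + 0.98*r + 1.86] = 2.28*r^2 - 3.5*r + 0.98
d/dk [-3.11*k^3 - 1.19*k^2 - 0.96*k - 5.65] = -9.33*k^2 - 2.38*k - 0.96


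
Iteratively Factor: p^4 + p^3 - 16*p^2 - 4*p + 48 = (p + 2)*(p^3 - p^2 - 14*p + 24) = (p - 3)*(p + 2)*(p^2 + 2*p - 8) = (p - 3)*(p - 2)*(p + 2)*(p + 4)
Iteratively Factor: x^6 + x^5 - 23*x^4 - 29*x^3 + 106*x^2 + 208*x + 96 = (x + 2)*(x^5 - x^4 - 21*x^3 + 13*x^2 + 80*x + 48) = (x - 4)*(x + 2)*(x^4 + 3*x^3 - 9*x^2 - 23*x - 12) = (x - 4)*(x + 1)*(x + 2)*(x^3 + 2*x^2 - 11*x - 12) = (x - 4)*(x + 1)*(x + 2)*(x + 4)*(x^2 - 2*x - 3) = (x - 4)*(x - 3)*(x + 1)*(x + 2)*(x + 4)*(x + 1)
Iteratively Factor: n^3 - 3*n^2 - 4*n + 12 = (n - 3)*(n^2 - 4) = (n - 3)*(n + 2)*(n - 2)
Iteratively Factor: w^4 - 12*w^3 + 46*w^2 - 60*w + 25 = (w - 5)*(w^3 - 7*w^2 + 11*w - 5) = (w - 5)^2*(w^2 - 2*w + 1) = (w - 5)^2*(w - 1)*(w - 1)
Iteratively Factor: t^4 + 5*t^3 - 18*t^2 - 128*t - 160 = (t - 5)*(t^3 + 10*t^2 + 32*t + 32) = (t - 5)*(t + 4)*(t^2 + 6*t + 8) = (t - 5)*(t + 4)^2*(t + 2)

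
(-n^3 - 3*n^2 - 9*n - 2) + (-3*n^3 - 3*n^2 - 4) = -4*n^3 - 6*n^2 - 9*n - 6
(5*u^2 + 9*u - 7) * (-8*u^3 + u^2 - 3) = -40*u^5 - 67*u^4 + 65*u^3 - 22*u^2 - 27*u + 21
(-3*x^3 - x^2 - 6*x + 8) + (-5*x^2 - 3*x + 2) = -3*x^3 - 6*x^2 - 9*x + 10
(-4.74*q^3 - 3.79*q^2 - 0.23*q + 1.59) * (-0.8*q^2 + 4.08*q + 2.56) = 3.792*q^5 - 16.3072*q^4 - 27.4136*q^3 - 11.9128*q^2 + 5.8984*q + 4.0704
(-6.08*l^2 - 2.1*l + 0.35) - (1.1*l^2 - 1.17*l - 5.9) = -7.18*l^2 - 0.93*l + 6.25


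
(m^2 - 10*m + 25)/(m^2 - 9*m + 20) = (m - 5)/(m - 4)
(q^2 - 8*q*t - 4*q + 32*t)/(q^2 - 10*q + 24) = (q - 8*t)/(q - 6)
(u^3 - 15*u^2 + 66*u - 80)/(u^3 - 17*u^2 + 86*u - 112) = (u - 5)/(u - 7)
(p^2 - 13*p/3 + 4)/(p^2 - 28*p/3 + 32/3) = (p - 3)/(p - 8)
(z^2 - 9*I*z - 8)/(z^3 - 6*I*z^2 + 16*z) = (z - I)/(z*(z + 2*I))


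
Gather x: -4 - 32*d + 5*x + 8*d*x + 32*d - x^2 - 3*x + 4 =-x^2 + x*(8*d + 2)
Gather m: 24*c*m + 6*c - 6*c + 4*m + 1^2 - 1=m*(24*c + 4)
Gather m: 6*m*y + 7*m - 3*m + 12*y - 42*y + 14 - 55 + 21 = m*(6*y + 4) - 30*y - 20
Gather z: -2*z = -2*z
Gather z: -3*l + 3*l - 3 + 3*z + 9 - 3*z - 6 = 0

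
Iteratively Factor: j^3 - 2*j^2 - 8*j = (j + 2)*(j^2 - 4*j) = j*(j + 2)*(j - 4)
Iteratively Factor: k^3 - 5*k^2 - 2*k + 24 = (k - 3)*(k^2 - 2*k - 8) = (k - 3)*(k + 2)*(k - 4)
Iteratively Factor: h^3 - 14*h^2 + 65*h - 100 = (h - 4)*(h^2 - 10*h + 25) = (h - 5)*(h - 4)*(h - 5)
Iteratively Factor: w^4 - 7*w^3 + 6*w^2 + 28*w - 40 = (w - 2)*(w^3 - 5*w^2 - 4*w + 20) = (w - 2)*(w + 2)*(w^2 - 7*w + 10) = (w - 2)^2*(w + 2)*(w - 5)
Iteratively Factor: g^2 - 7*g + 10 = (g - 5)*(g - 2)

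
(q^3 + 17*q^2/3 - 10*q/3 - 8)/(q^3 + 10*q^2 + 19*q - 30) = (3*q^2 - q - 4)/(3*(q^2 + 4*q - 5))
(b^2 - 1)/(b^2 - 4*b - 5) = (b - 1)/(b - 5)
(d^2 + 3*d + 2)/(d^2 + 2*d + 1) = (d + 2)/(d + 1)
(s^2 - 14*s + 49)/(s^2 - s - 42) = (s - 7)/(s + 6)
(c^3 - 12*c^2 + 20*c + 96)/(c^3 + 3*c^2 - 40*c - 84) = (c - 8)/(c + 7)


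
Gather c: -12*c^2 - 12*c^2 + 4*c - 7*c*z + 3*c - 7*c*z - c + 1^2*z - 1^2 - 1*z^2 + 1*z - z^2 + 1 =-24*c^2 + c*(6 - 14*z) - 2*z^2 + 2*z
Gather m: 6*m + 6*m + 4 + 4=12*m + 8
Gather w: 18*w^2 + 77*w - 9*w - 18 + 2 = 18*w^2 + 68*w - 16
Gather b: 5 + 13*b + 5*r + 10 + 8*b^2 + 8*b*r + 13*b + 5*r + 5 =8*b^2 + b*(8*r + 26) + 10*r + 20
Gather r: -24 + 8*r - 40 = 8*r - 64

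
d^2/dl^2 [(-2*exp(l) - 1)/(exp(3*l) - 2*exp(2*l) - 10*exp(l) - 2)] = (-8*exp(6*l) + 3*exp(5*l) - 66*exp(4*l) - 8*exp(3*l) - 30*exp(2*l) - 44*exp(l) + 12)*exp(l)/(exp(9*l) - 6*exp(8*l) - 18*exp(7*l) + 106*exp(6*l) + 204*exp(5*l) - 504*exp(4*l) - 1228*exp(3*l) - 624*exp(2*l) - 120*exp(l) - 8)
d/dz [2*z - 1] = 2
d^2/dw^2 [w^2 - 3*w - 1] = 2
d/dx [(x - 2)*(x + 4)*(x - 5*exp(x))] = -5*x^2*exp(x) + 3*x^2 - 20*x*exp(x) + 4*x + 30*exp(x) - 8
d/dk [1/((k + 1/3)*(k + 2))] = 3*(-6*k - 7)/(9*k^4 + 42*k^3 + 61*k^2 + 28*k + 4)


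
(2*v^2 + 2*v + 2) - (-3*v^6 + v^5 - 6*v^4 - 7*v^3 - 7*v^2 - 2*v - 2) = 3*v^6 - v^5 + 6*v^4 + 7*v^3 + 9*v^2 + 4*v + 4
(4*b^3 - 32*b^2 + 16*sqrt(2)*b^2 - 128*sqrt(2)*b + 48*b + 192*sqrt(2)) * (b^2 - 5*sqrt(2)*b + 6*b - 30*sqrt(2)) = 4*b^5 - 8*b^4 - 4*sqrt(2)*b^4 - 304*b^3 + 8*sqrt(2)*b^3 + 144*sqrt(2)*b^2 + 608*b^2 - 288*sqrt(2)*b + 5760*b - 11520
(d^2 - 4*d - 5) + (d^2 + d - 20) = 2*d^2 - 3*d - 25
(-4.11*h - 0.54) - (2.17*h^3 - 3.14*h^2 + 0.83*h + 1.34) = -2.17*h^3 + 3.14*h^2 - 4.94*h - 1.88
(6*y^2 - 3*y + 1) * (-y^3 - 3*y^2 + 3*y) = -6*y^5 - 15*y^4 + 26*y^3 - 12*y^2 + 3*y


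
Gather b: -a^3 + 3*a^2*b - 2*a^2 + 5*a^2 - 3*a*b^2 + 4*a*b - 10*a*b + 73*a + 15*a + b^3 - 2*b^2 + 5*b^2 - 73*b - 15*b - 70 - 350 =-a^3 + 3*a^2 + 88*a + b^3 + b^2*(3 - 3*a) + b*(3*a^2 - 6*a - 88) - 420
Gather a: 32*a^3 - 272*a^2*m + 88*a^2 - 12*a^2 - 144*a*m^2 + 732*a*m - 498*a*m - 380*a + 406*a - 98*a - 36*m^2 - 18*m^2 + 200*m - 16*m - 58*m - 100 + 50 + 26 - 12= 32*a^3 + a^2*(76 - 272*m) + a*(-144*m^2 + 234*m - 72) - 54*m^2 + 126*m - 36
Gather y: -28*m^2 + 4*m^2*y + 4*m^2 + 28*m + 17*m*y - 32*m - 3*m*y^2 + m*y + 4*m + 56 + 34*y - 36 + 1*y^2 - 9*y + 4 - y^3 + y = -24*m^2 - y^3 + y^2*(1 - 3*m) + y*(4*m^2 + 18*m + 26) + 24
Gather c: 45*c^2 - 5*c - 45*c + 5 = 45*c^2 - 50*c + 5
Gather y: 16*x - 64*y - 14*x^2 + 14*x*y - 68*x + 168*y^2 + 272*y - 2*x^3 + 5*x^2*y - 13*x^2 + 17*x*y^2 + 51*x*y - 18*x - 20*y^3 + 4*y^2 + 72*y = -2*x^3 - 27*x^2 - 70*x - 20*y^3 + y^2*(17*x + 172) + y*(5*x^2 + 65*x + 280)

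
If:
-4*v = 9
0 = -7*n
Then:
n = 0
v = -9/4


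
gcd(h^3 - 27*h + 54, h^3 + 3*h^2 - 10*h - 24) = h - 3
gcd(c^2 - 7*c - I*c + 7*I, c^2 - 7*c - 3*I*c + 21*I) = c - 7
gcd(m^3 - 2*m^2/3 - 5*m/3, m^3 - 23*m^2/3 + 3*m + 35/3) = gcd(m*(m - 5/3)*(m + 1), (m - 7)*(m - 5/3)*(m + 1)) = m^2 - 2*m/3 - 5/3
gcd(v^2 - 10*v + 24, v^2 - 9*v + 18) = v - 6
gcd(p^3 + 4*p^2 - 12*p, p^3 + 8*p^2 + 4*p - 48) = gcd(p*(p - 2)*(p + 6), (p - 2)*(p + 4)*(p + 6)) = p^2 + 4*p - 12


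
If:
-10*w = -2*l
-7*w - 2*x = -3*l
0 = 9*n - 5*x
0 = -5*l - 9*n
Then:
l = 0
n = 0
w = 0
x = 0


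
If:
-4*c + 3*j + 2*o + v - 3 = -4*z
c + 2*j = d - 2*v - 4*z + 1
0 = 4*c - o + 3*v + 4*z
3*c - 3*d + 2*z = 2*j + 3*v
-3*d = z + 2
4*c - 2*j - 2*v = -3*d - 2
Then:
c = 17/75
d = -44/75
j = -6/25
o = 179/75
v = 61/75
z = -6/25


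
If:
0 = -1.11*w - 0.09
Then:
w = -0.08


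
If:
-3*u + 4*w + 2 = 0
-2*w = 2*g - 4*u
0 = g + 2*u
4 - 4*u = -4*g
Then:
No Solution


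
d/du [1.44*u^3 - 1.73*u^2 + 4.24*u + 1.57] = 4.32*u^2 - 3.46*u + 4.24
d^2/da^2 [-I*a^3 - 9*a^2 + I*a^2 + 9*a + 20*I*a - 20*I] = -6*I*a - 18 + 2*I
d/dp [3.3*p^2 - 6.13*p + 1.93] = 6.6*p - 6.13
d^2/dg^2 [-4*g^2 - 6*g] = -8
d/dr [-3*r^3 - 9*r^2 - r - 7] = -9*r^2 - 18*r - 1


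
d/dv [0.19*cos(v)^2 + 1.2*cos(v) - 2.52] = -(0.38*cos(v) + 1.2)*sin(v)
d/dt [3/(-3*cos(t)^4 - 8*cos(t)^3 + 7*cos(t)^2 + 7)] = 6*(-6*cos(t)^2 - 12*cos(t) + 7)*sin(t)*cos(t)/(3*cos(t)^4 + 8*cos(t)^3 - 7*cos(t)^2 - 7)^2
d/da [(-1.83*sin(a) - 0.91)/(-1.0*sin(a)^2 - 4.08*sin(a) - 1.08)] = (-1.82*sin(a) + 0.915*cos(2*a) - 2.6514)*cos(a)/(1.0*sin(a)^2 + 4.08*sin(a) + 1.08)^2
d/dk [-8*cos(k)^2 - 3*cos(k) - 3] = (16*cos(k) + 3)*sin(k)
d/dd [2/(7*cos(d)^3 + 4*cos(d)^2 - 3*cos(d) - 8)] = 2*(21*cos(d)^2 + 8*cos(d) - 3)*sin(d)/(7*cos(d)^3 + 4*cos(d)^2 - 3*cos(d) - 8)^2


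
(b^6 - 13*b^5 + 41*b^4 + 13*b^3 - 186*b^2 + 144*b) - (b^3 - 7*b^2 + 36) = b^6 - 13*b^5 + 41*b^4 + 12*b^3 - 179*b^2 + 144*b - 36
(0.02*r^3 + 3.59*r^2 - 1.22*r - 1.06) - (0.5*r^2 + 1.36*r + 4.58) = 0.02*r^3 + 3.09*r^2 - 2.58*r - 5.64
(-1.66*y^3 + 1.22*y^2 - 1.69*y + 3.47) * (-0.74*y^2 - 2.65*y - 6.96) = 1.2284*y^5 + 3.4962*y^4 + 9.5712*y^3 - 6.5805*y^2 + 2.5669*y - 24.1512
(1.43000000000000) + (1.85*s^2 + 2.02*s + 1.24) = 1.85*s^2 + 2.02*s + 2.67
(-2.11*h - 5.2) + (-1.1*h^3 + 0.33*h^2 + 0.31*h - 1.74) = -1.1*h^3 + 0.33*h^2 - 1.8*h - 6.94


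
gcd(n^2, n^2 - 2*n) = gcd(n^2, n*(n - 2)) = n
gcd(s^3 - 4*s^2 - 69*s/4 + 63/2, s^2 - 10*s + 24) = s - 6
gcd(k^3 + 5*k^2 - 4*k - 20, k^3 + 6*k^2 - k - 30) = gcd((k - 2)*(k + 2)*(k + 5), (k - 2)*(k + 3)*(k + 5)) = k^2 + 3*k - 10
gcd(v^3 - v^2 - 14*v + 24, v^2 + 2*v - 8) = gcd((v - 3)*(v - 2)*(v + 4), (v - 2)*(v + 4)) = v^2 + 2*v - 8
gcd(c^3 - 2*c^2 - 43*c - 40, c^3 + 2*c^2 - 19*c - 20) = c^2 + 6*c + 5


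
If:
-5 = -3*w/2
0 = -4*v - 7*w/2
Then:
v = -35/12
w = 10/3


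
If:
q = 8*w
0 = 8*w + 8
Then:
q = -8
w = -1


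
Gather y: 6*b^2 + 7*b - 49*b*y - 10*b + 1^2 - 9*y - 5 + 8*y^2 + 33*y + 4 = 6*b^2 - 3*b + 8*y^2 + y*(24 - 49*b)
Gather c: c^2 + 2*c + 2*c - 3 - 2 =c^2 + 4*c - 5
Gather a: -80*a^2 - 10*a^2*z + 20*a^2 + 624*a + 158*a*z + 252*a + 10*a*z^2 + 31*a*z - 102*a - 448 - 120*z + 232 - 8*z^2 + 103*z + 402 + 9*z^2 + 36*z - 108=a^2*(-10*z - 60) + a*(10*z^2 + 189*z + 774) + z^2 + 19*z + 78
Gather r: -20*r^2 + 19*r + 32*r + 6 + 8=-20*r^2 + 51*r + 14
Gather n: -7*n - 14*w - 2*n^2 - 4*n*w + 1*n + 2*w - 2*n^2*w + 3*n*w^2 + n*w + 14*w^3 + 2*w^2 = n^2*(-2*w - 2) + n*(3*w^2 - 3*w - 6) + 14*w^3 + 2*w^2 - 12*w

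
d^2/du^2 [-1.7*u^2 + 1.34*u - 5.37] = -3.40000000000000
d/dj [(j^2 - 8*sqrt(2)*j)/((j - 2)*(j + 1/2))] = 2*(-3*j^2 + 16*sqrt(2)*j^2 - 4*j + 16*sqrt(2))/(4*j^4 - 12*j^3 + j^2 + 12*j + 4)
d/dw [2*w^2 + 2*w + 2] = 4*w + 2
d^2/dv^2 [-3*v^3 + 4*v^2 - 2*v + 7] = 8 - 18*v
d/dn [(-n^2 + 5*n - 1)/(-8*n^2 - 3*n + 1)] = (43*n^2 - 18*n + 2)/(64*n^4 + 48*n^3 - 7*n^2 - 6*n + 1)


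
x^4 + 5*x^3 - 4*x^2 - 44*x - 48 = (x - 3)*(x + 2)^2*(x + 4)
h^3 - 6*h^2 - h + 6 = (h - 6)*(h - 1)*(h + 1)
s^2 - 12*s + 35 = (s - 7)*(s - 5)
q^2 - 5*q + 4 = (q - 4)*(q - 1)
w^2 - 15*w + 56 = (w - 8)*(w - 7)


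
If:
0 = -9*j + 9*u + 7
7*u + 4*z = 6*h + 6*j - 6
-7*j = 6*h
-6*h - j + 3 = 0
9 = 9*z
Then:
No Solution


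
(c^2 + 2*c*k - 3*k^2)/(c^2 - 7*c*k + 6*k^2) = (c + 3*k)/(c - 6*k)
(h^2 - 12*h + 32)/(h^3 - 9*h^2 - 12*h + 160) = (h - 4)/(h^2 - h - 20)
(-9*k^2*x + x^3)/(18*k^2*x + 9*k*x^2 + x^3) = (-3*k + x)/(6*k + x)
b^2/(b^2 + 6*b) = b/(b + 6)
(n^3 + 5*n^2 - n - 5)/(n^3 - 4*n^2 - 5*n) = (n^2 + 4*n - 5)/(n*(n - 5))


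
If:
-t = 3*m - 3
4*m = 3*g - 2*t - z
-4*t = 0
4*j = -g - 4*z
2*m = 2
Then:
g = z/3 + 4/3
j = -13*z/12 - 1/3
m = 1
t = 0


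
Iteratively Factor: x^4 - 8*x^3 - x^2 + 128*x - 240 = (x - 5)*(x^3 - 3*x^2 - 16*x + 48) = (x - 5)*(x - 3)*(x^2 - 16) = (x - 5)*(x - 3)*(x + 4)*(x - 4)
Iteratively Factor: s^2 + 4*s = (s)*(s + 4)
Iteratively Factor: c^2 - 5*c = (c - 5)*(c)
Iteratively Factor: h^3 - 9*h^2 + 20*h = (h - 5)*(h^2 - 4*h) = (h - 5)*(h - 4)*(h)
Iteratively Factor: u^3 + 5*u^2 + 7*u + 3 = (u + 1)*(u^2 + 4*u + 3) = (u + 1)*(u + 3)*(u + 1)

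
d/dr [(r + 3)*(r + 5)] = 2*r + 8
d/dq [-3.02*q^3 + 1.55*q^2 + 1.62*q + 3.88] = -9.06*q^2 + 3.1*q + 1.62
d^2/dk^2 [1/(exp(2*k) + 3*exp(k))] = (-(exp(k) + 3)*(4*exp(k) + 3) + 2*(2*exp(k) + 3)^2)*exp(-k)/(exp(k) + 3)^3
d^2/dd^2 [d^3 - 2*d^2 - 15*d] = 6*d - 4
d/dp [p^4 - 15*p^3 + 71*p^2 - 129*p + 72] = 4*p^3 - 45*p^2 + 142*p - 129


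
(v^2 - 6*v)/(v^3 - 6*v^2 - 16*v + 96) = v/(v^2 - 16)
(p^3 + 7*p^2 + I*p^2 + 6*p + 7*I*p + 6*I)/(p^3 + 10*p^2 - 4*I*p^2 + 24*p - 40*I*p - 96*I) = (p^2 + p*(1 + I) + I)/(p^2 + 4*p*(1 - I) - 16*I)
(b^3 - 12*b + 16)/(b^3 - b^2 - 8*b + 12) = (b + 4)/(b + 3)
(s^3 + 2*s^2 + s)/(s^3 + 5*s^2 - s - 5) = s*(s + 1)/(s^2 + 4*s - 5)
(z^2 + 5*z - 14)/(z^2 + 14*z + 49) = (z - 2)/(z + 7)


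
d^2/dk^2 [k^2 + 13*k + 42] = 2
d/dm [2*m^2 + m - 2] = 4*m + 1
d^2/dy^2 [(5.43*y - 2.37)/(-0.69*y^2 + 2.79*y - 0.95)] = (-(1.38*y - 2.79)*(2.76*y - 5.58)*(5.43*y - 2.37) + (22.4802*y - 33.57)*(0.69*y^2 - 2.79*y + 0.95))/(0.69*y^2 - 2.79*y + 0.95)^3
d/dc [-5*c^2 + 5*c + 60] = 5 - 10*c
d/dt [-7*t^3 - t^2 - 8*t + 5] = -21*t^2 - 2*t - 8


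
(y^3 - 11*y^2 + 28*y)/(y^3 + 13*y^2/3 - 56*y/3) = 3*(y^2 - 11*y + 28)/(3*y^2 + 13*y - 56)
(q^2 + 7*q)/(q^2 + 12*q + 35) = q/(q + 5)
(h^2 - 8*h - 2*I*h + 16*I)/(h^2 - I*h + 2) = (h - 8)/(h + I)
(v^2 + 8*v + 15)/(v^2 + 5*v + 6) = (v + 5)/(v + 2)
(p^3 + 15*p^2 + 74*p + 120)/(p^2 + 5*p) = p + 10 + 24/p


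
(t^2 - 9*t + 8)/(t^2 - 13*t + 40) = (t - 1)/(t - 5)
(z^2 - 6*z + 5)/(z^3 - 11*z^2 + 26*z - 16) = (z - 5)/(z^2 - 10*z + 16)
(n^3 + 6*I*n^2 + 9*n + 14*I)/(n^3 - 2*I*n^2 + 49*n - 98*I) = (n + I)/(n - 7*I)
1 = 1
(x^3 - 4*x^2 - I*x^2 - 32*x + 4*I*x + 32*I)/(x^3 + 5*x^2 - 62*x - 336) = (x^2 + x*(4 - I) - 4*I)/(x^2 + 13*x + 42)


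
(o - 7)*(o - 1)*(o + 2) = o^3 - 6*o^2 - 9*o + 14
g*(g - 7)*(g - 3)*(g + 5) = g^4 - 5*g^3 - 29*g^2 + 105*g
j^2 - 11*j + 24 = (j - 8)*(j - 3)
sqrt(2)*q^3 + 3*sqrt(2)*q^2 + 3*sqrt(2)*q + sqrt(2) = (q + 1)^2*(sqrt(2)*q + sqrt(2))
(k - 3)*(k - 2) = k^2 - 5*k + 6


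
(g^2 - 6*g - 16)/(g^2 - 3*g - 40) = (g + 2)/(g + 5)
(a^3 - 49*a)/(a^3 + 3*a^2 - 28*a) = (a - 7)/(a - 4)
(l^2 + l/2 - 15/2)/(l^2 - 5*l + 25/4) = 2*(l + 3)/(2*l - 5)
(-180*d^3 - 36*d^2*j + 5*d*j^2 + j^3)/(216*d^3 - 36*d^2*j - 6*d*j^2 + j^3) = (-5*d - j)/(6*d - j)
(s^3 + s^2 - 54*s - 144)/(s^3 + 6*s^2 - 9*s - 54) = (s - 8)/(s - 3)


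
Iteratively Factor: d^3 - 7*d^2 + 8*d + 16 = (d + 1)*(d^2 - 8*d + 16) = (d - 4)*(d + 1)*(d - 4)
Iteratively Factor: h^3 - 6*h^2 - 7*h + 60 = (h - 5)*(h^2 - h - 12) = (h - 5)*(h + 3)*(h - 4)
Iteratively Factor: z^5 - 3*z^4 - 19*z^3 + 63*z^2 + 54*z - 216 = (z - 3)*(z^4 - 19*z^2 + 6*z + 72) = (z - 3)^2*(z^3 + 3*z^2 - 10*z - 24) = (z - 3)^2*(z + 4)*(z^2 - z - 6) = (z - 3)^2*(z + 2)*(z + 4)*(z - 3)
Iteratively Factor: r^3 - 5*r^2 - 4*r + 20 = (r - 5)*(r^2 - 4) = (r - 5)*(r + 2)*(r - 2)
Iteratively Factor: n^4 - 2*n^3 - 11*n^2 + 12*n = (n - 4)*(n^3 + 2*n^2 - 3*n) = (n - 4)*(n + 3)*(n^2 - n) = (n - 4)*(n - 1)*(n + 3)*(n)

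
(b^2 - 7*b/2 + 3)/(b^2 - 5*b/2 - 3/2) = (-2*b^2 + 7*b - 6)/(-2*b^2 + 5*b + 3)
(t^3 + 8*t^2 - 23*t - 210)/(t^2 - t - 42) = (t^2 + 2*t - 35)/(t - 7)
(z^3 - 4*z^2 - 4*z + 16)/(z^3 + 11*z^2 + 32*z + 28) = (z^2 - 6*z + 8)/(z^2 + 9*z + 14)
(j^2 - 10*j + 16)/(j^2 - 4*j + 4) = (j - 8)/(j - 2)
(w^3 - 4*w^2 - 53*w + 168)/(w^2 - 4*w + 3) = (w^2 - w - 56)/(w - 1)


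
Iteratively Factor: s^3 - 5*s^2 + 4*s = (s - 4)*(s^2 - s) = s*(s - 4)*(s - 1)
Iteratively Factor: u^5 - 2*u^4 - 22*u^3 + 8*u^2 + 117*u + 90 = (u + 2)*(u^4 - 4*u^3 - 14*u^2 + 36*u + 45) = (u - 5)*(u + 2)*(u^3 + u^2 - 9*u - 9) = (u - 5)*(u - 3)*(u + 2)*(u^2 + 4*u + 3) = (u - 5)*(u - 3)*(u + 1)*(u + 2)*(u + 3)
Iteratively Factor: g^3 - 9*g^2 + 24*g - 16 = (g - 1)*(g^2 - 8*g + 16) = (g - 4)*(g - 1)*(g - 4)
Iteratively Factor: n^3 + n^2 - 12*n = (n)*(n^2 + n - 12) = n*(n - 3)*(n + 4)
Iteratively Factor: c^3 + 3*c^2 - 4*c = (c + 4)*(c^2 - c) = (c - 1)*(c + 4)*(c)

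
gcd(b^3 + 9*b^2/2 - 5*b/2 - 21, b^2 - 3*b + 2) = b - 2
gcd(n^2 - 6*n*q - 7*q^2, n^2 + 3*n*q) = 1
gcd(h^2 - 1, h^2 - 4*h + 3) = h - 1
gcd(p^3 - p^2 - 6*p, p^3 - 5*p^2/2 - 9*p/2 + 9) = p^2 - p - 6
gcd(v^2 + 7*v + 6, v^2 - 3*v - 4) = v + 1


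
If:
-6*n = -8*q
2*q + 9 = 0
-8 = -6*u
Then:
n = -6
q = -9/2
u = 4/3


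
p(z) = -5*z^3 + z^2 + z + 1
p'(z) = -15*z^2 + 2*z + 1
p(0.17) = 1.17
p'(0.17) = 0.91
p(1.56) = -13.99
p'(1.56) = -32.38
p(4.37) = -392.80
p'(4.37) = -276.71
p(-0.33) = 0.96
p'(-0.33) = -1.29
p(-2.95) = 135.11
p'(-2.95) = -135.44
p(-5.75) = 978.86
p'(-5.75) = -506.44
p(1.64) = -16.73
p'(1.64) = -36.06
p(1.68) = -18.21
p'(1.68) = -37.98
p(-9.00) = 3718.00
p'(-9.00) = -1232.00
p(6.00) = -1037.00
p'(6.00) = -527.00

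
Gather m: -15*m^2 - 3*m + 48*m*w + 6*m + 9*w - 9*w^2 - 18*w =-15*m^2 + m*(48*w + 3) - 9*w^2 - 9*w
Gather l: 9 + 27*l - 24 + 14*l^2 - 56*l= 14*l^2 - 29*l - 15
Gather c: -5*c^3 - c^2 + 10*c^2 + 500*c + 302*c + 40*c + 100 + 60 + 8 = -5*c^3 + 9*c^2 + 842*c + 168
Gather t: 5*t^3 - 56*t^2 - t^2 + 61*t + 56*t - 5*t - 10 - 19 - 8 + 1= 5*t^3 - 57*t^2 + 112*t - 36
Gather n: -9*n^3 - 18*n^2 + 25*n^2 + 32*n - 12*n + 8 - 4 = -9*n^3 + 7*n^2 + 20*n + 4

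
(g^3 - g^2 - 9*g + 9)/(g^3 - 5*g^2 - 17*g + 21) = (g - 3)/(g - 7)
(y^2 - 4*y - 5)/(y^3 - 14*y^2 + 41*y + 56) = (y - 5)/(y^2 - 15*y + 56)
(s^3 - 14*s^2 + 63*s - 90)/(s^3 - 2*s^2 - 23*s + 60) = (s^2 - 11*s + 30)/(s^2 + s - 20)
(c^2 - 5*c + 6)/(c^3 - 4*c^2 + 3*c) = (c - 2)/(c*(c - 1))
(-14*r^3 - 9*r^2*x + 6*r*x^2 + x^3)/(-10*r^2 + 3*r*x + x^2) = (7*r^2 + 8*r*x + x^2)/(5*r + x)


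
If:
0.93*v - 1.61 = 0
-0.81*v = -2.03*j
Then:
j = 0.69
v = 1.73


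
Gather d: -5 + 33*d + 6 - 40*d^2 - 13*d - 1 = -40*d^2 + 20*d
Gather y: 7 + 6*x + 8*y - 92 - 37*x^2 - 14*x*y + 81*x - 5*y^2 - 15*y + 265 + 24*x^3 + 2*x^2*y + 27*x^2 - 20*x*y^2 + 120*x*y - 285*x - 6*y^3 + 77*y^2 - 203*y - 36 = 24*x^3 - 10*x^2 - 198*x - 6*y^3 + y^2*(72 - 20*x) + y*(2*x^2 + 106*x - 210) + 144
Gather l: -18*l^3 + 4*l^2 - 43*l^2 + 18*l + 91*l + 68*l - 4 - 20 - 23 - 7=-18*l^3 - 39*l^2 + 177*l - 54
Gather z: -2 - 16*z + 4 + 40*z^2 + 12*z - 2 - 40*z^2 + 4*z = 0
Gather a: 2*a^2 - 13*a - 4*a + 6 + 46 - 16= 2*a^2 - 17*a + 36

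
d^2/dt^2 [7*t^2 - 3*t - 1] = 14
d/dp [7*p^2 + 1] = 14*p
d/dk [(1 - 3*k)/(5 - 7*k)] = -8/(7*k - 5)^2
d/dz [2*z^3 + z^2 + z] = 6*z^2 + 2*z + 1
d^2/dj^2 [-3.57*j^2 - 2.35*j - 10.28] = -7.14000000000000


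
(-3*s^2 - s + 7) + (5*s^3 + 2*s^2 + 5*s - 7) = 5*s^3 - s^2 + 4*s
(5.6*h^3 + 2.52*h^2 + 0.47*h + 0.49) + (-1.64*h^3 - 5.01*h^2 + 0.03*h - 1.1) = 3.96*h^3 - 2.49*h^2 + 0.5*h - 0.61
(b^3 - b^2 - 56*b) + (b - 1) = b^3 - b^2 - 55*b - 1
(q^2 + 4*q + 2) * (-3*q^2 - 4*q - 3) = -3*q^4 - 16*q^3 - 25*q^2 - 20*q - 6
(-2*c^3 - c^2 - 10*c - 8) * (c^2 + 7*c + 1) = -2*c^5 - 15*c^4 - 19*c^3 - 79*c^2 - 66*c - 8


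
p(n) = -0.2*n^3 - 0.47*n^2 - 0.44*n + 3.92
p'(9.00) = -57.50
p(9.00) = -183.91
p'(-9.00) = -40.58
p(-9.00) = 115.61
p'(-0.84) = -0.07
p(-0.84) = 4.08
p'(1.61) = -3.51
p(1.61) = 1.16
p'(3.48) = -10.98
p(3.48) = -11.73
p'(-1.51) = -0.39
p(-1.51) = 4.20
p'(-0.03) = -0.41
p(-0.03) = 3.93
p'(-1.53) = -0.41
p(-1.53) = 4.21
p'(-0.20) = -0.28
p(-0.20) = 3.99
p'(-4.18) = -6.99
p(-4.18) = 12.15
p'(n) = -0.6*n^2 - 0.94*n - 0.44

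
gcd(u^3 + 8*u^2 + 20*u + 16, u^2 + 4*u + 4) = u^2 + 4*u + 4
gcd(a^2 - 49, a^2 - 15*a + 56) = a - 7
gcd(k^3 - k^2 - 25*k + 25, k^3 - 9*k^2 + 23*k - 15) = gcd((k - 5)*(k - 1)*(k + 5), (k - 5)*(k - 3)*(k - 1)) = k^2 - 6*k + 5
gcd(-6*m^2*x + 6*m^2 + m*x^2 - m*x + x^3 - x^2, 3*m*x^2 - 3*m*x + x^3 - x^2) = 3*m*x - 3*m + x^2 - x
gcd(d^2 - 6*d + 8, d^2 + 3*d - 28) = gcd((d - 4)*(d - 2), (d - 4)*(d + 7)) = d - 4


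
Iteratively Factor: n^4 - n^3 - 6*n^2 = (n - 3)*(n^3 + 2*n^2) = (n - 3)*(n + 2)*(n^2) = n*(n - 3)*(n + 2)*(n)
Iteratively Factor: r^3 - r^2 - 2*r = (r)*(r^2 - r - 2) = r*(r + 1)*(r - 2)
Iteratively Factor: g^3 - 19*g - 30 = (g - 5)*(g^2 + 5*g + 6) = (g - 5)*(g + 3)*(g + 2)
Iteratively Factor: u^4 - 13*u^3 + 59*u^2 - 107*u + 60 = (u - 5)*(u^3 - 8*u^2 + 19*u - 12) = (u - 5)*(u - 1)*(u^2 - 7*u + 12) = (u - 5)*(u - 4)*(u - 1)*(u - 3)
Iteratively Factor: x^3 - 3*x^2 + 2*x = (x - 1)*(x^2 - 2*x) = x*(x - 1)*(x - 2)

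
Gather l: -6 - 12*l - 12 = -12*l - 18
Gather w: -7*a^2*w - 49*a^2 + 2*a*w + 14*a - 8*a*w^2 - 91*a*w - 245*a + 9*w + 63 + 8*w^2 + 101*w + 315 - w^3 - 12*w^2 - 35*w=-49*a^2 - 231*a - w^3 + w^2*(-8*a - 4) + w*(-7*a^2 - 89*a + 75) + 378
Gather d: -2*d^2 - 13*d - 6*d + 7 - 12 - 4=-2*d^2 - 19*d - 9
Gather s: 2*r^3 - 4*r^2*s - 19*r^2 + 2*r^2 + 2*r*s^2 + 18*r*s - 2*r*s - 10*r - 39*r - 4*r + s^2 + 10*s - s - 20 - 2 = 2*r^3 - 17*r^2 - 53*r + s^2*(2*r + 1) + s*(-4*r^2 + 16*r + 9) - 22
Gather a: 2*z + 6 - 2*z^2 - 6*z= -2*z^2 - 4*z + 6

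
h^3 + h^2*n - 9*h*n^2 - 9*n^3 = (h - 3*n)*(h + n)*(h + 3*n)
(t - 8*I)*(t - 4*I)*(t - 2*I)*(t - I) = t^4 - 15*I*t^3 - 70*t^2 + 120*I*t + 64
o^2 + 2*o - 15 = (o - 3)*(o + 5)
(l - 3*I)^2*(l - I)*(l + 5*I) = l^4 - 2*I*l^3 + 20*l^2 - 66*I*l - 45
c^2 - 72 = (c - 6*sqrt(2))*(c + 6*sqrt(2))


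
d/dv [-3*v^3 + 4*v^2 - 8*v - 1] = -9*v^2 + 8*v - 8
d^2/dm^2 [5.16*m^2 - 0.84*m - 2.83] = 10.3200000000000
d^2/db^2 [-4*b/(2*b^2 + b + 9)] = 8*(-b*(4*b + 1)^2 + (6*b + 1)*(2*b^2 + b + 9))/(2*b^2 + b + 9)^3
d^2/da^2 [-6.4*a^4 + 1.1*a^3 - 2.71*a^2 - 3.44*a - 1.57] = -76.8*a^2 + 6.6*a - 5.42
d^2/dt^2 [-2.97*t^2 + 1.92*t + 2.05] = -5.94000000000000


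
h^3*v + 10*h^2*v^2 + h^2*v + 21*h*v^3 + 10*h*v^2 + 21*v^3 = (h + 3*v)*(h + 7*v)*(h*v + v)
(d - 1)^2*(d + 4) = d^3 + 2*d^2 - 7*d + 4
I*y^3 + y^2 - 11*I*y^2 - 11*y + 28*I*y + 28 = (y - 7)*(y - 4)*(I*y + 1)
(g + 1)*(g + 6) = g^2 + 7*g + 6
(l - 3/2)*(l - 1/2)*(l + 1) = l^3 - l^2 - 5*l/4 + 3/4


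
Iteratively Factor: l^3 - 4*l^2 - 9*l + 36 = (l + 3)*(l^2 - 7*l + 12) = (l - 3)*(l + 3)*(l - 4)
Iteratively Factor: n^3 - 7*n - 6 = (n + 1)*(n^2 - n - 6) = (n + 1)*(n + 2)*(n - 3)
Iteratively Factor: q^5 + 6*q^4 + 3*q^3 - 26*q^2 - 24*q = (q + 3)*(q^4 + 3*q^3 - 6*q^2 - 8*q) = (q - 2)*(q + 3)*(q^3 + 5*q^2 + 4*q) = (q - 2)*(q + 1)*(q + 3)*(q^2 + 4*q) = (q - 2)*(q + 1)*(q + 3)*(q + 4)*(q)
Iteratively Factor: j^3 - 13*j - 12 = (j + 1)*(j^2 - j - 12) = (j + 1)*(j + 3)*(j - 4)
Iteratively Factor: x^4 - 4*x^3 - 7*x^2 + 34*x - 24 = (x + 3)*(x^3 - 7*x^2 + 14*x - 8) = (x - 2)*(x + 3)*(x^2 - 5*x + 4) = (x - 2)*(x - 1)*(x + 3)*(x - 4)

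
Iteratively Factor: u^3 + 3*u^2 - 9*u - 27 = (u + 3)*(u^2 - 9) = (u - 3)*(u + 3)*(u + 3)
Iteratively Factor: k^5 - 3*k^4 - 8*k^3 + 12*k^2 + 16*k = (k - 2)*(k^4 - k^3 - 10*k^2 - 8*k) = (k - 2)*(k + 2)*(k^3 - 3*k^2 - 4*k) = k*(k - 2)*(k + 2)*(k^2 - 3*k - 4) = k*(k - 4)*(k - 2)*(k + 2)*(k + 1)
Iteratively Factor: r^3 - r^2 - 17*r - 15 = (r - 5)*(r^2 + 4*r + 3) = (r - 5)*(r + 3)*(r + 1)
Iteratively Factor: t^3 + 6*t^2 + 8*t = (t + 2)*(t^2 + 4*t) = t*(t + 2)*(t + 4)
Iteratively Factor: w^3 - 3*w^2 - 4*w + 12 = (w - 2)*(w^2 - w - 6) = (w - 2)*(w + 2)*(w - 3)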